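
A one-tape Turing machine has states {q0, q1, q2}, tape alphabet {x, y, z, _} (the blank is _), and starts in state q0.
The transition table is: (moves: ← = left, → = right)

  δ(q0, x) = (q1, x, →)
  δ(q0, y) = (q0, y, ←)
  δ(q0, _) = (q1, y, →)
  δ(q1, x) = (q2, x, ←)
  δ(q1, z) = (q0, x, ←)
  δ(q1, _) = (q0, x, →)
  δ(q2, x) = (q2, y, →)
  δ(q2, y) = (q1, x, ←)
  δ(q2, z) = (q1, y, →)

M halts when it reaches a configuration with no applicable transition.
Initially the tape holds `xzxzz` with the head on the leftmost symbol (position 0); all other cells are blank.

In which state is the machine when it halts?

q0 | _[x]zxzz   read x → write x, move →, go to q1
q1 | _x[z]xzz   read z → write x, move ←, go to q0
q0 | _[x]xxzz   read x → write x, move →, go to q1
q1 | _x[x]xzz   read x → write x, move ←, go to q2
q2 | _[x]xxzz   read x → write y, move →, go to q2
q2 | _y[x]xzz   read x → write y, move →, go to q2
q2 | _yy[x]zz   read x → write y, move →, go to q2
q2 | _yyy[z]z   read z → write y, move →, go to q1
q1 | _yyyy[z]   read z → write x, move ←, go to q0
q0 | _yyy[y]x   read y → write y, move ←, go to q0
q0 | _yy[y]yx   read y → write y, move ←, go to q0
q0 | _y[y]yyx   read y → write y, move ←, go to q0
q0 | _[y]yyyx   read y → write y, move ←, go to q0
q0 | [_]yyyyx   read _ → write y, move →, go to q1
q1 | y[y]yyyx
No transition is defined for (q1, y); M halts in state q1.

q1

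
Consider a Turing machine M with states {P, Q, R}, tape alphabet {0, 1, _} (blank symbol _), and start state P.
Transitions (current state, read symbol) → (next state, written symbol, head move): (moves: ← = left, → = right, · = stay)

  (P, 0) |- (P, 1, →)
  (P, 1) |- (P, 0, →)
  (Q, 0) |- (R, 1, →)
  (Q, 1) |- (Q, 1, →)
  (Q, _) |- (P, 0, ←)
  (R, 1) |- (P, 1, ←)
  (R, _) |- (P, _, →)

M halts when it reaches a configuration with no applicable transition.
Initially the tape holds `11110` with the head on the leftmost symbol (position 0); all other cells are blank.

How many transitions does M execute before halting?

P | [1]1110_   read 1 → write 0, move →, go to P
P | 0[1]110_   read 1 → write 0, move →, go to P
P | 00[1]10_   read 1 → write 0, move →, go to P
P | 000[1]0_   read 1 → write 0, move →, go to P
P | 0000[0]_   read 0 → write 1, move →, go to P
P | 00001[_]
M halts after 5 transitions.

5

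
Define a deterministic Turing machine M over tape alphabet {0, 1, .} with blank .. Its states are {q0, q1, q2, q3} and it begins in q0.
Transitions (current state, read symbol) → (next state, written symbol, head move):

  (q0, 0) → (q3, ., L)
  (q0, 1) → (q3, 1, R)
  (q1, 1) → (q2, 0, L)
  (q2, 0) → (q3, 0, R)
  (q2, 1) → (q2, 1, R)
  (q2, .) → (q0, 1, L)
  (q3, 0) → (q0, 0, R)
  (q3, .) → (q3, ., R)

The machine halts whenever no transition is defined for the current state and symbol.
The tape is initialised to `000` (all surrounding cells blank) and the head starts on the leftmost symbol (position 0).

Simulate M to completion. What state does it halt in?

q0

state=q0 head=0 tape=.[0]00   (q0,0)→(q3,.,L)
state=q3 head=-1 tape=[.].00   (q3,.)→(q3,.,R)
state=q3 head=0 tape=.[.]00   (q3,.)→(q3,.,R)
state=q3 head=1 tape=..[0]0   (q3,0)→(q0,0,R)
state=q0 head=2 tape=..0[0]   (q0,0)→(q3,.,L)
state=q3 head=1 tape=..[0].   (q3,0)→(q0,0,R)
state=q0 head=2 tape=..0[.]
No transition is defined for (q0, .); M halts in state q0.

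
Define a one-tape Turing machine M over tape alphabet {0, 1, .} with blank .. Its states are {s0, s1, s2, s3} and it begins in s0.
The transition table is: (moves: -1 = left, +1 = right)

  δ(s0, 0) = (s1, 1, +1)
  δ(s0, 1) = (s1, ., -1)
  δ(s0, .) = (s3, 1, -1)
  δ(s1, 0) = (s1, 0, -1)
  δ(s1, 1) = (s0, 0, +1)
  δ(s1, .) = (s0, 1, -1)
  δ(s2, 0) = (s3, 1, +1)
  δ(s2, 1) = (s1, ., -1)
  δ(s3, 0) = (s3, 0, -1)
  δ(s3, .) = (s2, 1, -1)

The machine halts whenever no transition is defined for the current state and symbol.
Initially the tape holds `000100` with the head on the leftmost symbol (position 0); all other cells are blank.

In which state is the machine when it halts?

s0 | ....[0]00100.   read 0 → write 1, move +1, go to s1
s1 | ....1[0]0100.   read 0 → write 0, move -1, go to s1
s1 | ....[1]00100.   read 1 → write 0, move +1, go to s0
s0 | ....0[0]0100.   read 0 → write 1, move +1, go to s1
s1 | ....01[0]100.   read 0 → write 0, move -1, go to s1
s1 | ....0[1]0100.   read 1 → write 0, move +1, go to s0
s0 | ....00[0]100.   read 0 → write 1, move +1, go to s1
s1 | ....001[1]00.   read 1 → write 0, move +1, go to s0
s0 | ....0010[0]0.   read 0 → write 1, move +1, go to s1
s1 | ....00101[0].   read 0 → write 0, move -1, go to s1
s1 | ....0010[1]0.   read 1 → write 0, move +1, go to s0
s0 | ....00100[0].   read 0 → write 1, move +1, go to s1
s1 | ....001001[.]   read . → write 1, move -1, go to s0
s0 | ....00100[1]1   read 1 → write ., move -1, go to s1
s1 | ....0010[0].1   read 0 → write 0, move -1, go to s1
s1 | ....001[0]0.1   read 0 → write 0, move -1, go to s1
s1 | ....00[1]00.1   read 1 → write 0, move +1, go to s0
s0 | ....000[0]0.1   read 0 → write 1, move +1, go to s1
s1 | ....0001[0].1   read 0 → write 0, move -1, go to s1
s1 | ....000[1]0.1   read 1 → write 0, move +1, go to s0
s0 | ....0000[0].1   read 0 → write 1, move +1, go to s1
s1 | ....00001[.]1   read . → write 1, move -1, go to s0
s0 | ....0000[1]11   read 1 → write ., move -1, go to s1
s1 | ....000[0].11   read 0 → write 0, move -1, go to s1
s1 | ....00[0]0.11   read 0 → write 0, move -1, go to s1
s1 | ....0[0]00.11   read 0 → write 0, move -1, go to s1
s1 | ....[0]000.11   read 0 → write 0, move -1, go to s1
s1 | ...[.]0000.11   read . → write 1, move -1, go to s0
s0 | ..[.]10000.11   read . → write 1, move -1, go to s3
s3 | .[.]110000.11   read . → write 1, move -1, go to s2
s2 | [.]1110000.11
No transition is defined for (s2, .); M halts in state s2.

s2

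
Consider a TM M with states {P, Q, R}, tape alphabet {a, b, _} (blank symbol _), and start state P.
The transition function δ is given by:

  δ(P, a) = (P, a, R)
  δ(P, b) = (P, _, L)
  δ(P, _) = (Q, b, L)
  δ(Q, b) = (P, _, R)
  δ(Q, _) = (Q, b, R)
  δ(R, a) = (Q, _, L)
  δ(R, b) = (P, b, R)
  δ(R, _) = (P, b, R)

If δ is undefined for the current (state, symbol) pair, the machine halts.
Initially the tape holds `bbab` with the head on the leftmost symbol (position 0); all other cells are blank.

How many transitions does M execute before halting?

state=P head=0 tape=___[b]bab   (P,b)→(P,_,L)
state=P head=-1 tape=__[_]_bab   (P,_)→(Q,b,L)
state=Q head=-2 tape=_[_]b_bab   (Q,_)→(Q,b,R)
state=Q head=-1 tape=_b[b]_bab   (Q,b)→(P,_,R)
state=P head=0 tape=_b_[_]bab   (P,_)→(Q,b,L)
state=Q head=-1 tape=_b[_]bbab   (Q,_)→(Q,b,R)
state=Q head=0 tape=_bb[b]bab   (Q,b)→(P,_,R)
state=P head=1 tape=_bb_[b]ab   (P,b)→(P,_,L)
state=P head=0 tape=_bb[_]_ab   (P,_)→(Q,b,L)
state=Q head=-1 tape=_b[b]b_ab   (Q,b)→(P,_,R)
state=P head=0 tape=_b_[b]_ab   (P,b)→(P,_,L)
state=P head=-1 tape=_b[_]__ab   (P,_)→(Q,b,L)
state=Q head=-2 tape=_[b]b__ab   (Q,b)→(P,_,R)
state=P head=-1 tape=__[b]__ab   (P,b)→(P,_,L)
state=P head=-2 tape=_[_]___ab   (P,_)→(Q,b,L)
state=Q head=-3 tape=[_]b___ab   (Q,_)→(Q,b,R)
state=Q head=-2 tape=b[b]___ab   (Q,b)→(P,_,R)
state=P head=-1 tape=b_[_]__ab   (P,_)→(Q,b,L)
state=Q head=-2 tape=b[_]b__ab   (Q,_)→(Q,b,R)
state=Q head=-1 tape=bb[b]__ab   (Q,b)→(P,_,R)
state=P head=0 tape=bb_[_]_ab   (P,_)→(Q,b,L)
state=Q head=-1 tape=bb[_]b_ab   (Q,_)→(Q,b,R)
state=Q head=0 tape=bbb[b]_ab   (Q,b)→(P,_,R)
state=P head=1 tape=bbb_[_]ab   (P,_)→(Q,b,L)
state=Q head=0 tape=bbb[_]bab   (Q,_)→(Q,b,R)
state=Q head=1 tape=bbbb[b]ab   (Q,b)→(P,_,R)
state=P head=2 tape=bbbb_[a]b   (P,a)→(P,a,R)
state=P head=3 tape=bbbb_a[b]   (P,b)→(P,_,L)
state=P head=2 tape=bbbb_[a]_   (P,a)→(P,a,R)
state=P head=3 tape=bbbb_a[_]   (P,_)→(Q,b,L)
state=Q head=2 tape=bbbb_[a]b
M halts after 30 transitions.

30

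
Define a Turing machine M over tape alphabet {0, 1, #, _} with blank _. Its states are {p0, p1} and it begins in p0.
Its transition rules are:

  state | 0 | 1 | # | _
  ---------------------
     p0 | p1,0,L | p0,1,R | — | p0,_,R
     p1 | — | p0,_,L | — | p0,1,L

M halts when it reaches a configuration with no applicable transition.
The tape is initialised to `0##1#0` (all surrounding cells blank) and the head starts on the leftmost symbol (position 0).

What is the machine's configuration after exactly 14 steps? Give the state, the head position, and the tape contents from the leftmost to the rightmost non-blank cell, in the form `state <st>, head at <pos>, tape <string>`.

state p0, head at -2, tape 0##1#0

state=p0 head=0 tape=__[0]##1#0   (p0,0)→(p1,0,L)
state=p1 head=-1 tape=_[_]0##1#0   (p1,_)→(p0,1,L)
state=p0 head=-2 tape=[_]10##1#0   (p0,_)→(p0,_,R)
state=p0 head=-1 tape=_[1]0##1#0   (p0,1)→(p0,1,R)
state=p0 head=0 tape=_1[0]##1#0   (p0,0)→(p1,0,L)
state=p1 head=-1 tape=_[1]0##1#0   (p1,1)→(p0,_,L)
state=p0 head=-2 tape=[_]_0##1#0   (p0,_)→(p0,_,R)
state=p0 head=-1 tape=_[_]0##1#0   (p0,_)→(p0,_,R)
state=p0 head=0 tape=__[0]##1#0   (p0,0)→(p1,0,L)
state=p1 head=-1 tape=_[_]0##1#0   (p1,_)→(p0,1,L)
state=p0 head=-2 tape=[_]10##1#0   (p0,_)→(p0,_,R)
state=p0 head=-1 tape=_[1]0##1#0   (p0,1)→(p0,1,R)
state=p0 head=0 tape=_1[0]##1#0   (p0,0)→(p1,0,L)
state=p1 head=-1 tape=_[1]0##1#0   (p1,1)→(p0,_,L)
state=p0 head=-2 tape=[_]_0##1#0
After 14 steps: state p0, head at -2, tape 0##1#0.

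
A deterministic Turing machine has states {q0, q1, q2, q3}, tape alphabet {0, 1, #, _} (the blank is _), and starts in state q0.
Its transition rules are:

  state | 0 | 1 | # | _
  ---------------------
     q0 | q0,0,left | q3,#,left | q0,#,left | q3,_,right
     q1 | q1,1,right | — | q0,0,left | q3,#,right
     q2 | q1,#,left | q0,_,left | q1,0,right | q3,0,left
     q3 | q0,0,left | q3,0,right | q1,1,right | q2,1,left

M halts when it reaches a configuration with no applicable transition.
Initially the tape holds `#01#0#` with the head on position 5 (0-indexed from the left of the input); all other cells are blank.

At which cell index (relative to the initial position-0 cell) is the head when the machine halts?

q0 | _#01#0[#]__   read # → write #, move left, go to q0
q0 | _#01#[0]#__   read 0 → write 0, move left, go to q0
q0 | _#01[#]0#__   read # → write #, move left, go to q0
q0 | _#0[1]#0#__   read 1 → write #, move left, go to q3
q3 | _#[0]##0#__   read 0 → write 0, move left, go to q0
q0 | _[#]0##0#__   read # → write #, move left, go to q0
q0 | [_]#0##0#__   read _ → write _, move right, go to q3
q3 | _[#]0##0#__   read # → write 1, move right, go to q1
q1 | _1[0]##0#__   read 0 → write 1, move right, go to q1
q1 | _11[#]#0#__   read # → write 0, move left, go to q0
q0 | _1[1]0#0#__   read 1 → write #, move left, go to q3
q3 | _[1]#0#0#__   read 1 → write 0, move right, go to q3
q3 | _0[#]0#0#__   read # → write 1, move right, go to q1
q1 | _01[0]#0#__   read 0 → write 1, move right, go to q1
q1 | _011[#]0#__   read # → write 0, move left, go to q0
q0 | _01[1]00#__   read 1 → write #, move left, go to q3
q3 | _0[1]#00#__   read 1 → write 0, move right, go to q3
q3 | _00[#]00#__   read # → write 1, move right, go to q1
q1 | _001[0]0#__   read 0 → write 1, move right, go to q1
q1 | _0011[0]#__   read 0 → write 1, move right, go to q1
q1 | _00111[#]__   read # → write 0, move left, go to q0
q0 | _0011[1]0__   read 1 → write #, move left, go to q3
q3 | _001[1]#0__   read 1 → write 0, move right, go to q3
q3 | _0010[#]0__   read # → write 1, move right, go to q1
q1 | _00101[0]__   read 0 → write 1, move right, go to q1
q1 | _001011[_]_   read _ → write #, move right, go to q3
q3 | _001011#[_]   read _ → write 1, move left, go to q2
q2 | _001011[#]1   read # → write 0, move right, go to q1
q1 | _0010110[1]
At halt the head is at cell 7.

7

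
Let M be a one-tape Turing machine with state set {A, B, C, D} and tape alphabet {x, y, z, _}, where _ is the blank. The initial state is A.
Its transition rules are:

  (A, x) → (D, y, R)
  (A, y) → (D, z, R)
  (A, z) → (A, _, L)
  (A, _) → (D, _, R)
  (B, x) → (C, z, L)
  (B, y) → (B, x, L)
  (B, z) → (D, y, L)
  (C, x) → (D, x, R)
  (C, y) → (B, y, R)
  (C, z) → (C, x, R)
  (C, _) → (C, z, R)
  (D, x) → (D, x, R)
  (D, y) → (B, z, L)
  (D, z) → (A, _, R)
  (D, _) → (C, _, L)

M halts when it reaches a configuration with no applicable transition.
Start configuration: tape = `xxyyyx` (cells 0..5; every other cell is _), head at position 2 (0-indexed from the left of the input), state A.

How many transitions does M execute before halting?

A | xx[y]yyx_   read y → write z, move R, go to D
D | xxz[y]yx_   read y → write z, move L, go to B
B | xx[z]zyx_   read z → write y, move L, go to D
D | x[x]yzyx_   read x → write x, move R, go to D
D | xx[y]zyx_   read y → write z, move L, go to B
B | x[x]zzyx_   read x → write z, move L, go to C
C | [x]zzzyx_   read x → write x, move R, go to D
D | x[z]zzyx_   read z → write _, move R, go to A
A | x_[z]zyx_   read z → write _, move L, go to A
A | x[_]_zyx_   read _ → write _, move R, go to D
D | x_[_]zyx_   read _ → write _, move L, go to C
C | x[_]_zyx_   read _ → write z, move R, go to C
C | xz[_]zyx_   read _ → write z, move R, go to C
C | xzz[z]yx_   read z → write x, move R, go to C
C | xzzx[y]x_   read y → write y, move R, go to B
B | xzzxy[x]_   read x → write z, move L, go to C
C | xzzx[y]z_   read y → write y, move R, go to B
B | xzzxy[z]_   read z → write y, move L, go to D
D | xzzx[y]y_   read y → write z, move L, go to B
B | xzz[x]zy_   read x → write z, move L, go to C
C | xz[z]zzy_   read z → write x, move R, go to C
C | xzx[z]zy_   read z → write x, move R, go to C
C | xzxx[z]y_   read z → write x, move R, go to C
C | xzxxx[y]_   read y → write y, move R, go to B
B | xzxxxy[_]
M halts after 24 transitions.

24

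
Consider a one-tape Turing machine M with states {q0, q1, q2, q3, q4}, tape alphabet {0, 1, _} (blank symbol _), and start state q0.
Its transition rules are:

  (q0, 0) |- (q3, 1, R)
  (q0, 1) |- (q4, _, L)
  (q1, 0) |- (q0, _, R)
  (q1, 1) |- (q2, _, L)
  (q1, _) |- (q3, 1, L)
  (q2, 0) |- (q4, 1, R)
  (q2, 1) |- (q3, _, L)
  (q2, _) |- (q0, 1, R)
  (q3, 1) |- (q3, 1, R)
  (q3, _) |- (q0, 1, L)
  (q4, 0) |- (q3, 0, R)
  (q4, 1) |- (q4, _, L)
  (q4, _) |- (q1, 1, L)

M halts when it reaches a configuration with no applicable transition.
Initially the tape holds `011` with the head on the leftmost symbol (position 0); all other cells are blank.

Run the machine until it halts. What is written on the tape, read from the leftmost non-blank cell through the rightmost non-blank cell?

state=q0 head=0 tape=____[0]11_   (q0,0)→(q3,1,R)
state=q3 head=1 tape=____1[1]1_   (q3,1)→(q3,1,R)
state=q3 head=2 tape=____11[1]_   (q3,1)→(q3,1,R)
state=q3 head=3 tape=____111[_]   (q3,_)→(q0,1,L)
state=q0 head=2 tape=____11[1]1   (q0,1)→(q4,_,L)
state=q4 head=1 tape=____1[1]_1   (q4,1)→(q4,_,L)
state=q4 head=0 tape=____[1]__1   (q4,1)→(q4,_,L)
state=q4 head=-1 tape=___[_]___1   (q4,_)→(q1,1,L)
state=q1 head=-2 tape=__[_]1___1   (q1,_)→(q3,1,L)
state=q3 head=-3 tape=_[_]11___1   (q3,_)→(q0,1,L)
state=q0 head=-4 tape=[_]111___1
The non-blank tape span at halt is 111___1.

111___1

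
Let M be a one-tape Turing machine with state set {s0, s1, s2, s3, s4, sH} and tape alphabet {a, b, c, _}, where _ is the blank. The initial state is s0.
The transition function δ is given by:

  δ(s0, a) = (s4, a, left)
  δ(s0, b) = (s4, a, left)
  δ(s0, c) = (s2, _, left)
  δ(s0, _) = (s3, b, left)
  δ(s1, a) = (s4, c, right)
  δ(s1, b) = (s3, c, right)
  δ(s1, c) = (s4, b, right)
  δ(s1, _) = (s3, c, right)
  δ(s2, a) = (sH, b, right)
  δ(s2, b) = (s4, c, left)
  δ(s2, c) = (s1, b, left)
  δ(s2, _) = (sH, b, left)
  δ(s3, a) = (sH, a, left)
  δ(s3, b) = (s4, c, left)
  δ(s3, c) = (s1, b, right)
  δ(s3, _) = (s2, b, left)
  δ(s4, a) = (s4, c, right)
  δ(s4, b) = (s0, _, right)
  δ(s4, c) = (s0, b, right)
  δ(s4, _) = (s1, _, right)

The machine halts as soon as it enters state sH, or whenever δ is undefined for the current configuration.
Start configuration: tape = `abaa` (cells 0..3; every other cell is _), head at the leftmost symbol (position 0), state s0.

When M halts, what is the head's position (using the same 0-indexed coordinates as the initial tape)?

state=s0 head=0 tape=_[a]baa___   (s0,a)→(s4,a,left)
state=s4 head=-1 tape=[_]abaa___   (s4,_)→(s1,_,right)
state=s1 head=0 tape=_[a]baa___   (s1,a)→(s4,c,right)
state=s4 head=1 tape=_c[b]aa___   (s4,b)→(s0,_,right)
state=s0 head=2 tape=_c_[a]a___   (s0,a)→(s4,a,left)
state=s4 head=1 tape=_c[_]aa___   (s4,_)→(s1,_,right)
state=s1 head=2 tape=_c_[a]a___   (s1,a)→(s4,c,right)
state=s4 head=3 tape=_c_c[a]___   (s4,a)→(s4,c,right)
state=s4 head=4 tape=_c_cc[_]__   (s4,_)→(s1,_,right)
state=s1 head=5 tape=_c_cc_[_]_   (s1,_)→(s3,c,right)
state=s3 head=6 tape=_c_cc_c[_]   (s3,_)→(s2,b,left)
state=s2 head=5 tape=_c_cc_[c]b   (s2,c)→(s1,b,left)
state=s1 head=4 tape=_c_cc[_]bb   (s1,_)→(s3,c,right)
state=s3 head=5 tape=_c_ccc[b]b   (s3,b)→(s4,c,left)
state=s4 head=4 tape=_c_cc[c]cb   (s4,c)→(s0,b,right)
state=s0 head=5 tape=_c_ccb[c]b   (s0,c)→(s2,_,left)
state=s2 head=4 tape=_c_cc[b]_b   (s2,b)→(s4,c,left)
state=s4 head=3 tape=_c_c[c]c_b   (s4,c)→(s0,b,right)
state=s0 head=4 tape=_c_cb[c]_b   (s0,c)→(s2,_,left)
state=s2 head=3 tape=_c_c[b]__b   (s2,b)→(s4,c,left)
state=s4 head=2 tape=_c_[c]c__b   (s4,c)→(s0,b,right)
state=s0 head=3 tape=_c_b[c]__b   (s0,c)→(s2,_,left)
state=s2 head=2 tape=_c_[b]___b   (s2,b)→(s4,c,left)
state=s4 head=1 tape=_c[_]c___b   (s4,_)→(s1,_,right)
state=s1 head=2 tape=_c_[c]___b   (s1,c)→(s4,b,right)
state=s4 head=3 tape=_c_b[_]__b   (s4,_)→(s1,_,right)
state=s1 head=4 tape=_c_b_[_]_b   (s1,_)→(s3,c,right)
state=s3 head=5 tape=_c_b_c[_]b   (s3,_)→(s2,b,left)
state=s2 head=4 tape=_c_b_[c]bb   (s2,c)→(s1,b,left)
state=s1 head=3 tape=_c_b[_]bbb   (s1,_)→(s3,c,right)
state=s3 head=4 tape=_c_bc[b]bb   (s3,b)→(s4,c,left)
state=s4 head=3 tape=_c_b[c]cbb   (s4,c)→(s0,b,right)
state=s0 head=4 tape=_c_bb[c]bb   (s0,c)→(s2,_,left)
state=s2 head=3 tape=_c_b[b]_bb   (s2,b)→(s4,c,left)
state=s4 head=2 tape=_c_[b]c_bb   (s4,b)→(s0,_,right)
state=s0 head=3 tape=_c__[c]_bb   (s0,c)→(s2,_,left)
state=s2 head=2 tape=_c_[_]__bb   (s2,_)→(sH,b,left)
state=sH head=1 tape=_c[_]b__bb
At halt the head is at cell 1.

1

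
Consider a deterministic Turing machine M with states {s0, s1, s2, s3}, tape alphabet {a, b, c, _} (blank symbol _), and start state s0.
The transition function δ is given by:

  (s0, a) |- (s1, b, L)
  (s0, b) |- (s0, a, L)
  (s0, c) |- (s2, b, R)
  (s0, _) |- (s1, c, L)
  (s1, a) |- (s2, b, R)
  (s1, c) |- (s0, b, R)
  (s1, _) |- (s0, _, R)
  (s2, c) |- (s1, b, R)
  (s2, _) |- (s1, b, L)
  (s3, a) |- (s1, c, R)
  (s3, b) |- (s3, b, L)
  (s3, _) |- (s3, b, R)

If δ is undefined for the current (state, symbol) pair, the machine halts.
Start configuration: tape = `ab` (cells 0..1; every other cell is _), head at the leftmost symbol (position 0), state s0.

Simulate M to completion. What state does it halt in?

s0 | __[a]b   read a → write b, move L, go to s1
s1 | _[_]bb   read _ → write _, move R, go to s0
s0 | __[b]b   read b → write a, move L, go to s0
s0 | _[_]ab   read _ → write c, move L, go to s1
s1 | [_]cab   read _ → write _, move R, go to s0
s0 | _[c]ab   read c → write b, move R, go to s2
s2 | _b[a]b
No transition is defined for (s2, a); M halts in state s2.

s2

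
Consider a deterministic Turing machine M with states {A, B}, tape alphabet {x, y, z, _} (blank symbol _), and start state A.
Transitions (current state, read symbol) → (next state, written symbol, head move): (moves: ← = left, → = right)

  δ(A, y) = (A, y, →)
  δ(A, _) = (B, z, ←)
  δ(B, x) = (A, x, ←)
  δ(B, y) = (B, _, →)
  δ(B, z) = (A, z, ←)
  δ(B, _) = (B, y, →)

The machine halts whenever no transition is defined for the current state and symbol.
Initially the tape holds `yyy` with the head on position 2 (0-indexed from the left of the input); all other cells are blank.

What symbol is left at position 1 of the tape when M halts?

A | _yy[y]_   read y → write y, move →, go to A
A | _yyy[_]   read _ → write z, move ←, go to B
B | _yy[y]z   read y → write _, move →, go to B
B | _yy_[z]   read z → write z, move ←, go to A
A | _yy[_]z   read _ → write z, move ←, go to B
B | _y[y]zz   read y → write _, move →, go to B
B | _y_[z]z   read z → write z, move ←, go to A
A | _y[_]zz   read _ → write z, move ←, go to B
B | _[y]zzz   read y → write _, move →, go to B
B | __[z]zz   read z → write z, move ←, go to A
A | _[_]zzz   read _ → write z, move ←, go to B
B | [_]zzzz   read _ → write y, move →, go to B
B | y[z]zzz   read z → write z, move ←, go to A
A | [y]zzzz   read y → write y, move →, go to A
A | y[z]zzz
Cell 1 holds z when M halts.

z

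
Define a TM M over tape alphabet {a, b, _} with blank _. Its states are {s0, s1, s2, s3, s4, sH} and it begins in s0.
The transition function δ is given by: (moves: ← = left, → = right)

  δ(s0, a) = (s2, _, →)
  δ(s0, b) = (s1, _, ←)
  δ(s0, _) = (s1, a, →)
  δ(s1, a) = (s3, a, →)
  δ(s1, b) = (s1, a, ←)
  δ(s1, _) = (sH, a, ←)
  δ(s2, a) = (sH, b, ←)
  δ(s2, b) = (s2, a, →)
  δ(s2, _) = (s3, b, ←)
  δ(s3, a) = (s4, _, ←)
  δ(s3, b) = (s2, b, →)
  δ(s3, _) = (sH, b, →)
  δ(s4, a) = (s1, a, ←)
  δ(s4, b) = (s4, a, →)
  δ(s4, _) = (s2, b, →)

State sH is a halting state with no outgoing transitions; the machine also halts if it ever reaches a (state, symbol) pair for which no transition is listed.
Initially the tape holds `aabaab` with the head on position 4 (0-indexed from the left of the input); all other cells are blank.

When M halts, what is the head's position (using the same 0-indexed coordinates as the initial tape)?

-2

s0 | __aaba[a]b__   read a → write _, move →, go to s2
s2 | __aaba_[b]__   read b → write a, move →, go to s2
s2 | __aaba_a[_]_   read _ → write b, move ←, go to s3
s3 | __aaba_[a]b_   read a → write _, move ←, go to s4
s4 | __aaba[_]_b_   read _ → write b, move →, go to s2
s2 | __aabab[_]b_   read _ → write b, move ←, go to s3
s3 | __aaba[b]bb_   read b → write b, move →, go to s2
s2 | __aabab[b]b_   read b → write a, move →, go to s2
s2 | __aababa[b]_   read b → write a, move →, go to s2
s2 | __aababaa[_]   read _ → write b, move ←, go to s3
s3 | __aababa[a]b   read a → write _, move ←, go to s4
s4 | __aabab[a]_b   read a → write a, move ←, go to s1
s1 | __aaba[b]a_b   read b → write a, move ←, go to s1
s1 | __aab[a]aa_b   read a → write a, move →, go to s3
s3 | __aaba[a]a_b   read a → write _, move ←, go to s4
s4 | __aab[a]_a_b   read a → write a, move ←, go to s1
s1 | __aa[b]a_a_b   read b → write a, move ←, go to s1
s1 | __a[a]aa_a_b   read a → write a, move →, go to s3
s3 | __aa[a]a_a_b   read a → write _, move ←, go to s4
s4 | __a[a]_a_a_b   read a → write a, move ←, go to s1
s1 | __[a]a_a_a_b   read a → write a, move →, go to s3
s3 | __a[a]_a_a_b   read a → write _, move ←, go to s4
s4 | __[a]__a_a_b   read a → write a, move ←, go to s1
s1 | _[_]a__a_a_b   read _ → write a, move ←, go to sH
sH | [_]aa__a_a_b
At halt the head is at cell -2.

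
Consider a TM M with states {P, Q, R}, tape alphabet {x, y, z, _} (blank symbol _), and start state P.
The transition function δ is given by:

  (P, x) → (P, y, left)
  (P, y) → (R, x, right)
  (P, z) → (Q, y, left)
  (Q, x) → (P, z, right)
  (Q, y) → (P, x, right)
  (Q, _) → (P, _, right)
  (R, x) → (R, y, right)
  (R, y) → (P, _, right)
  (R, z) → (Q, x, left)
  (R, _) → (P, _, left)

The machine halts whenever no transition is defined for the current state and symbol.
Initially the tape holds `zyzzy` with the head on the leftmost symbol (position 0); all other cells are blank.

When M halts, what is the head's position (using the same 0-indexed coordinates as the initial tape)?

3

P | _[z]yzzy_   read z → write y, move left, go to Q
Q | [_]yyzzy_   read _ → write _, move right, go to P
P | _[y]yzzy_   read y → write x, move right, go to R
R | _x[y]zzy_   read y → write _, move right, go to P
P | _x_[z]zy_   read z → write y, move left, go to Q
Q | _x[_]yzy_   read _ → write _, move right, go to P
P | _x_[y]zy_   read y → write x, move right, go to R
R | _x_x[z]y_   read z → write x, move left, go to Q
Q | _x_[x]xy_   read x → write z, move right, go to P
P | _x_z[x]y_   read x → write y, move left, go to P
P | _x_[z]yy_   read z → write y, move left, go to Q
Q | _x[_]yyy_   read _ → write _, move right, go to P
P | _x_[y]yy_   read y → write x, move right, go to R
R | _x_x[y]y_   read y → write _, move right, go to P
P | _x_x_[y]_   read y → write x, move right, go to R
R | _x_x_x[_]   read _ → write _, move left, go to P
P | _x_x_[x]_   read x → write y, move left, go to P
P | _x_x[_]y_
At halt the head is at cell 3.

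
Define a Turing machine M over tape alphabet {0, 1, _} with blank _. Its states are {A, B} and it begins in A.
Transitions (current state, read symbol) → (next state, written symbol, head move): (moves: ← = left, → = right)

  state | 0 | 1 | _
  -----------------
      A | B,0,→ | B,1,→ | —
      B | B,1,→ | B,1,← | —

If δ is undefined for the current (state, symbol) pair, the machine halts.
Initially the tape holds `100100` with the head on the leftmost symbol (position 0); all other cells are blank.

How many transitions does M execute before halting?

7

A | _[1]00100   read 1 → write 1, move →, go to B
B | _1[0]0100   read 0 → write 1, move →, go to B
B | _11[0]100   read 0 → write 1, move →, go to B
B | _111[1]00   read 1 → write 1, move ←, go to B
B | _11[1]100   read 1 → write 1, move ←, go to B
B | _1[1]1100   read 1 → write 1, move ←, go to B
B | _[1]11100   read 1 → write 1, move ←, go to B
B | [_]111100
M halts after 7 transitions.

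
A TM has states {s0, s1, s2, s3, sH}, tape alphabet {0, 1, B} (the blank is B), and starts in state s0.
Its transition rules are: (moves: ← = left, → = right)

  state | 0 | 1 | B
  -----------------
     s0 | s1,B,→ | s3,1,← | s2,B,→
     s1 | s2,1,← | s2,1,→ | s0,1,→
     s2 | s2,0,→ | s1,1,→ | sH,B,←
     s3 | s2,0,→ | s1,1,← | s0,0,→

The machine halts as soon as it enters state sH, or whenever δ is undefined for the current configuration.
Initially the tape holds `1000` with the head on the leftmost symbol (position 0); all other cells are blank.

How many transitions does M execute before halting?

11

state=s0 head=0 tape=B[1]000B   (s0,1)→(s3,1,←)
state=s3 head=-1 tape=[B]1000B   (s3,B)→(s0,0,→)
state=s0 head=0 tape=0[1]000B   (s0,1)→(s3,1,←)
state=s3 head=-1 tape=[0]1000B   (s3,0)→(s2,0,→)
state=s2 head=0 tape=0[1]000B   (s2,1)→(s1,1,→)
state=s1 head=1 tape=01[0]00B   (s1,0)→(s2,1,←)
state=s2 head=0 tape=0[1]100B   (s2,1)→(s1,1,→)
state=s1 head=1 tape=01[1]00B   (s1,1)→(s2,1,→)
state=s2 head=2 tape=011[0]0B   (s2,0)→(s2,0,→)
state=s2 head=3 tape=0110[0]B   (s2,0)→(s2,0,→)
state=s2 head=4 tape=01100[B]   (s2,B)→(sH,B,←)
state=sH head=3 tape=0110[0]B
M halts after 11 transitions.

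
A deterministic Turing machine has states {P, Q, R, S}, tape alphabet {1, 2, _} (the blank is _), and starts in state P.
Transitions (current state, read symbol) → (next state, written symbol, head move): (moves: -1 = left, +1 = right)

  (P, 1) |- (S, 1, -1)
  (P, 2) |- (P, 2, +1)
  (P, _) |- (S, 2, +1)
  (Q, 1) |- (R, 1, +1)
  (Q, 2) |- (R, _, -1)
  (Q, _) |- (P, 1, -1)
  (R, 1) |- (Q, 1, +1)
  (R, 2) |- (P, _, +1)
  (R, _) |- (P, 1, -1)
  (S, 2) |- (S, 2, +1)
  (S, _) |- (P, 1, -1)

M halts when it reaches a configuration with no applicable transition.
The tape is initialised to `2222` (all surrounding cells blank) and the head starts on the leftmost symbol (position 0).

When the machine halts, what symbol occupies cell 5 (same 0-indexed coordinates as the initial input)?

1

state=P head=0 tape=[2]222__   (P,2)→(P,2,+1)
state=P head=1 tape=2[2]22__   (P,2)→(P,2,+1)
state=P head=2 tape=22[2]2__   (P,2)→(P,2,+1)
state=P head=3 tape=222[2]__   (P,2)→(P,2,+1)
state=P head=4 tape=2222[_]_   (P,_)→(S,2,+1)
state=S head=5 tape=22222[_]   (S,_)→(P,1,-1)
state=P head=4 tape=2222[2]1   (P,2)→(P,2,+1)
state=P head=5 tape=22222[1]   (P,1)→(S,1,-1)
state=S head=4 tape=2222[2]1   (S,2)→(S,2,+1)
state=S head=5 tape=22222[1]
Cell 5 holds 1 when M halts.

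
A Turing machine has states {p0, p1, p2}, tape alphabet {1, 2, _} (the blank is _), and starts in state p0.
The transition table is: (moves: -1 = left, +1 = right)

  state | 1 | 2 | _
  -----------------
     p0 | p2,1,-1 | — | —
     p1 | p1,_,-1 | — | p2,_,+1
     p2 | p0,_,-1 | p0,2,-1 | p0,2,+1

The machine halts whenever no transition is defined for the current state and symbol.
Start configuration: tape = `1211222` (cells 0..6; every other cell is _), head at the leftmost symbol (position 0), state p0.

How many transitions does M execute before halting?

4

state=p0 head=0 tape=__[1]211222   (p0,1)→(p2,1,-1)
state=p2 head=-1 tape=_[_]1211222   (p2,_)→(p0,2,+1)
state=p0 head=0 tape=_2[1]211222   (p0,1)→(p2,1,-1)
state=p2 head=-1 tape=_[2]1211222   (p2,2)→(p0,2,-1)
state=p0 head=-2 tape=[_]21211222
M halts after 4 transitions.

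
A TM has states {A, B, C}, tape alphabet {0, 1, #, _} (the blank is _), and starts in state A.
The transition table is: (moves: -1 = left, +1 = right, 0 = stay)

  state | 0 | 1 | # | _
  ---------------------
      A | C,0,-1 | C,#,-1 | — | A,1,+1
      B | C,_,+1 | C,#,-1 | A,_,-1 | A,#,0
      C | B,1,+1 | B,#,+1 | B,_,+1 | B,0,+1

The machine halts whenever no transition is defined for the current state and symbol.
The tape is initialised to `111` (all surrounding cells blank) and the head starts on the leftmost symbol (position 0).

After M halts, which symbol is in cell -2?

state=A head=0 tape=__[1]11   (A,1)→(C,#,-1)
state=C head=-1 tape=_[_]#11   (C,_)→(B,0,+1)
state=B head=0 tape=_0[#]11   (B,#)→(A,_,-1)
state=A head=-1 tape=_[0]_11   (A,0)→(C,0,-1)
state=C head=-2 tape=[_]0_11   (C,_)→(B,0,+1)
state=B head=-1 tape=0[0]_11   (B,0)→(C,_,+1)
state=C head=0 tape=0_[_]11   (C,_)→(B,0,+1)
state=B head=1 tape=0_0[1]1   (B,1)→(C,#,-1)
state=C head=0 tape=0_[0]#1   (C,0)→(B,1,+1)
state=B head=1 tape=0_1[#]1   (B,#)→(A,_,-1)
state=A head=0 tape=0_[1]_1   (A,1)→(C,#,-1)
state=C head=-1 tape=0[_]#_1   (C,_)→(B,0,+1)
state=B head=0 tape=00[#]_1   (B,#)→(A,_,-1)
state=A head=-1 tape=0[0]__1   (A,0)→(C,0,-1)
state=C head=-2 tape=[0]0__1   (C,0)→(B,1,+1)
state=B head=-1 tape=1[0]__1   (B,0)→(C,_,+1)
state=C head=0 tape=1_[_]_1   (C,_)→(B,0,+1)
state=B head=1 tape=1_0[_]1   (B,_)→(A,#,0)
state=A head=1 tape=1_0[#]1
Cell -2 holds 1 when M halts.

1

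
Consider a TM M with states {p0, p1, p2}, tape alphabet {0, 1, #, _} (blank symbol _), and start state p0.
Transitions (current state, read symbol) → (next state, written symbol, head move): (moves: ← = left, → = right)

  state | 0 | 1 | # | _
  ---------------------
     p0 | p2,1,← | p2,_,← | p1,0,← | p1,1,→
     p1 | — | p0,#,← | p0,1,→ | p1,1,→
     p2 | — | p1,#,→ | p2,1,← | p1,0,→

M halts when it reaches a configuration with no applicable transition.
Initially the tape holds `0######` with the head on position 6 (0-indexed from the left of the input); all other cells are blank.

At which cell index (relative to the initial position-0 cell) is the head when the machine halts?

0

state=p0 head=6 tape=0#####[#]   (p0,#)→(p1,0,←)
state=p1 head=5 tape=0####[#]0   (p1,#)→(p0,1,→)
state=p0 head=6 tape=0####1[0]   (p0,0)→(p2,1,←)
state=p2 head=5 tape=0####[1]1   (p2,1)→(p1,#,→)
state=p1 head=6 tape=0#####[1]   (p1,1)→(p0,#,←)
state=p0 head=5 tape=0####[#]#   (p0,#)→(p1,0,←)
state=p1 head=4 tape=0###[#]0#   (p1,#)→(p0,1,→)
state=p0 head=5 tape=0###1[0]#   (p0,0)→(p2,1,←)
state=p2 head=4 tape=0###[1]1#   (p2,1)→(p1,#,→)
state=p1 head=5 tape=0####[1]#   (p1,1)→(p0,#,←)
state=p0 head=4 tape=0###[#]##   (p0,#)→(p1,0,←)
state=p1 head=3 tape=0##[#]0##   (p1,#)→(p0,1,→)
state=p0 head=4 tape=0##1[0]##   (p0,0)→(p2,1,←)
state=p2 head=3 tape=0##[1]1##   (p2,1)→(p1,#,→)
state=p1 head=4 tape=0###[1]##   (p1,1)→(p0,#,←)
state=p0 head=3 tape=0##[#]###   (p0,#)→(p1,0,←)
state=p1 head=2 tape=0#[#]0###   (p1,#)→(p0,1,→)
state=p0 head=3 tape=0#1[0]###   (p0,0)→(p2,1,←)
state=p2 head=2 tape=0#[1]1###   (p2,1)→(p1,#,→)
state=p1 head=3 tape=0##[1]###   (p1,1)→(p0,#,←)
state=p0 head=2 tape=0#[#]####   (p0,#)→(p1,0,←)
state=p1 head=1 tape=0[#]0####   (p1,#)→(p0,1,→)
state=p0 head=2 tape=01[0]####   (p0,0)→(p2,1,←)
state=p2 head=1 tape=0[1]1####   (p2,1)→(p1,#,→)
state=p1 head=2 tape=0#[1]####   (p1,1)→(p0,#,←)
state=p0 head=1 tape=0[#]#####   (p0,#)→(p1,0,←)
state=p1 head=0 tape=[0]0#####
At halt the head is at cell 0.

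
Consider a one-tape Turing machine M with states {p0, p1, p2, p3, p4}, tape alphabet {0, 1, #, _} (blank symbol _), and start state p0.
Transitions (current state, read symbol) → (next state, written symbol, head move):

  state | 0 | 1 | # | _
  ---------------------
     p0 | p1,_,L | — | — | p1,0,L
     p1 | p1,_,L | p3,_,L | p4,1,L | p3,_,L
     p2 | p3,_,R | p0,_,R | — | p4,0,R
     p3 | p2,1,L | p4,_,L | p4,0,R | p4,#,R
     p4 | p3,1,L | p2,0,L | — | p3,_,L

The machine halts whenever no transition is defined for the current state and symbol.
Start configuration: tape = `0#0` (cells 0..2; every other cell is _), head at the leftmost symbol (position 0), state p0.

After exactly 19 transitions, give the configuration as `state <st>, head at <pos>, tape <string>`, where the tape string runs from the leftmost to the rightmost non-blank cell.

state p2, head at -3, tape 1__#0

state=p0 head=0 tape=___[0]#0   (p0,0)→(p1,_,L)
state=p1 head=-1 tape=__[_]_#0   (p1,_)→(p3,_,L)
state=p3 head=-2 tape=_[_]__#0   (p3,_)→(p4,#,R)
state=p4 head=-1 tape=_#[_]_#0   (p4,_)→(p3,_,L)
state=p3 head=-2 tape=_[#]__#0   (p3,#)→(p4,0,R)
state=p4 head=-1 tape=_0[_]_#0   (p4,_)→(p3,_,L)
state=p3 head=-2 tape=_[0]__#0   (p3,0)→(p2,1,L)
state=p2 head=-3 tape=[_]1__#0   (p2,_)→(p4,0,R)
state=p4 head=-2 tape=0[1]__#0   (p4,1)→(p2,0,L)
state=p2 head=-3 tape=[0]0__#0   (p2,0)→(p3,_,R)
state=p3 head=-2 tape=_[0]__#0   (p3,0)→(p2,1,L)
state=p2 head=-3 tape=[_]1__#0   (p2,_)→(p4,0,R)
state=p4 head=-2 tape=0[1]__#0   (p4,1)→(p2,0,L)
state=p2 head=-3 tape=[0]0__#0   (p2,0)→(p3,_,R)
state=p3 head=-2 tape=_[0]__#0   (p3,0)→(p2,1,L)
state=p2 head=-3 tape=[_]1__#0   (p2,_)→(p4,0,R)
state=p4 head=-2 tape=0[1]__#0   (p4,1)→(p2,0,L)
state=p2 head=-3 tape=[0]0__#0   (p2,0)→(p3,_,R)
state=p3 head=-2 tape=_[0]__#0   (p3,0)→(p2,1,L)
state=p2 head=-3 tape=[_]1__#0
After 19 steps: state p2, head at -3, tape 1__#0.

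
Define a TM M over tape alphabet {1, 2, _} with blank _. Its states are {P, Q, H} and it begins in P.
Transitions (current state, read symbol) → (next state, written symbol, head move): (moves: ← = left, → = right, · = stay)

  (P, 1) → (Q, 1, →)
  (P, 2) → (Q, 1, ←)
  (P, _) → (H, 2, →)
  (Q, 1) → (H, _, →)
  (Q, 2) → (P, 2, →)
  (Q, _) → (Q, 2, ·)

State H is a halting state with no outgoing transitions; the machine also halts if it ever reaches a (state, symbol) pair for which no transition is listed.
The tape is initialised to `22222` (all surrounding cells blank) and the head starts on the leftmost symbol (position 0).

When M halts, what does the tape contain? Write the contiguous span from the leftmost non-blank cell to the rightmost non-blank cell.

21212122

P | _[2]2222___   read 2 → write 1, move ←, go to Q
Q | [_]12222___   read _ → write 2, move ·, go to Q
Q | [2]12222___   read 2 → write 2, move →, go to P
P | 2[1]2222___   read 1 → write 1, move →, go to Q
Q | 21[2]222___   read 2 → write 2, move →, go to P
P | 212[2]22___   read 2 → write 1, move ←, go to Q
Q | 21[2]122___   read 2 → write 2, move →, go to P
P | 212[1]22___   read 1 → write 1, move →, go to Q
Q | 2121[2]2___   read 2 → write 2, move →, go to P
P | 21212[2]___   read 2 → write 1, move ←, go to Q
Q | 2121[2]1___   read 2 → write 2, move →, go to P
P | 21212[1]___   read 1 → write 1, move →, go to Q
Q | 212121[_]__   read _ → write 2, move ·, go to Q
Q | 212121[2]__   read 2 → write 2, move →, go to P
P | 2121212[_]_   read _ → write 2, move →, go to H
H | 21212122[_]
The non-blank tape span at halt is 21212122.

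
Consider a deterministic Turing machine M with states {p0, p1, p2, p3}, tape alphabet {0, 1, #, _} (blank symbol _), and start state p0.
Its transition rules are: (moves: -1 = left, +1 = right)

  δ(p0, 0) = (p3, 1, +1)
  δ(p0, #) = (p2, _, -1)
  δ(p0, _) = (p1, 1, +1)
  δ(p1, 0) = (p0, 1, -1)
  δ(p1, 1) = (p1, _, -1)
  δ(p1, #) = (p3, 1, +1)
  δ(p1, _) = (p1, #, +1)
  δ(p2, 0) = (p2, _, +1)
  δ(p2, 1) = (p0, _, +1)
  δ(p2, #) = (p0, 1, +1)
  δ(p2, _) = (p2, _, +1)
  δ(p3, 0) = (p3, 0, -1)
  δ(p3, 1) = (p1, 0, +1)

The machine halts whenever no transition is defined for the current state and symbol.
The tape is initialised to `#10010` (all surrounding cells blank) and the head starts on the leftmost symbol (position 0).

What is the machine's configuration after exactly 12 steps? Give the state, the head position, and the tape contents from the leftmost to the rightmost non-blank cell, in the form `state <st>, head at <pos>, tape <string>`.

p0 | _[#]10010   read # → write _, move -1, go to p2
p2 | [_]_10010   read _ → write _, move +1, go to p2
p2 | _[_]10010   read _ → write _, move +1, go to p2
p2 | __[1]0010   read 1 → write _, move +1, go to p0
p0 | ___[0]010   read 0 → write 1, move +1, go to p3
p3 | ___1[0]10   read 0 → write 0, move -1, go to p3
p3 | ___[1]010   read 1 → write 0, move +1, go to p1
p1 | ___0[0]10   read 0 → write 1, move -1, go to p0
p0 | ___[0]110   read 0 → write 1, move +1, go to p3
p3 | ___1[1]10   read 1 → write 0, move +1, go to p1
p1 | ___10[1]0   read 1 → write _, move -1, go to p1
p1 | ___1[0]_0   read 0 → write 1, move -1, go to p0
p0 | ___[1]1_0
After 12 steps: state p0, head at 2, tape 11_0.

state p0, head at 2, tape 11_0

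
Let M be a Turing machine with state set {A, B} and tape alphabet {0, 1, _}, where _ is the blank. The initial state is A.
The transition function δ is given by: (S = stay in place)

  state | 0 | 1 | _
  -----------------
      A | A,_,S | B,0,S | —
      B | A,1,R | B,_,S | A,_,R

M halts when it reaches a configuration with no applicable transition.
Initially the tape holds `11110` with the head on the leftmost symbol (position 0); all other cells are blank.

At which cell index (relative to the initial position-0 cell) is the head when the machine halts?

A | [1]1110   read 1 → write 0, move S, go to B
B | [0]1110   read 0 → write 1, move R, go to A
A | 1[1]110   read 1 → write 0, move S, go to B
B | 1[0]110   read 0 → write 1, move R, go to A
A | 11[1]10   read 1 → write 0, move S, go to B
B | 11[0]10   read 0 → write 1, move R, go to A
A | 111[1]0   read 1 → write 0, move S, go to B
B | 111[0]0   read 0 → write 1, move R, go to A
A | 1111[0]   read 0 → write _, move S, go to A
A | 1111[_]
At halt the head is at cell 4.

4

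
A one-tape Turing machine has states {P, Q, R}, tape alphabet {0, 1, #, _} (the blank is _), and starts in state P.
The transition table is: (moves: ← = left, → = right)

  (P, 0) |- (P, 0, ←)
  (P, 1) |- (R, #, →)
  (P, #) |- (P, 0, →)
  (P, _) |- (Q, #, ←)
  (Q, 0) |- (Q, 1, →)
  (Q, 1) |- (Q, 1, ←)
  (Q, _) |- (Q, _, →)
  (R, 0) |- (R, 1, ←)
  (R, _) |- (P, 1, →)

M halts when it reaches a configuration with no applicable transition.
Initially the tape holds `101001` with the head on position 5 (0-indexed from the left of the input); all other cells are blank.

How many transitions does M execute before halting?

4

P | 10100[1]__   read 1 → write #, move →, go to R
R | 10100#[_]_   read _ → write 1, move →, go to P
P | 10100#1[_]   read _ → write #, move ←, go to Q
Q | 10100#[1]#   read 1 → write 1, move ←, go to Q
Q | 10100[#]1#
M halts after 4 transitions.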